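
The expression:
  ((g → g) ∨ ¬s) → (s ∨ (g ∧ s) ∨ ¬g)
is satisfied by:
  {s: True, g: False}
  {g: False, s: False}
  {g: True, s: True}


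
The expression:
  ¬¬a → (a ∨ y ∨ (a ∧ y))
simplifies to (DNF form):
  True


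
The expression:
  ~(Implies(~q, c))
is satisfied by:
  {q: False, c: False}


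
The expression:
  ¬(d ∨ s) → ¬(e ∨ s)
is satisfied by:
  {s: True, d: True, e: False}
  {s: True, e: False, d: False}
  {d: True, e: False, s: False}
  {d: False, e: False, s: False}
  {s: True, d: True, e: True}
  {s: True, e: True, d: False}
  {d: True, e: True, s: False}


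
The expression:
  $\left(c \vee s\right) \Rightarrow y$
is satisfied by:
  {y: True, s: False, c: False}
  {y: True, c: True, s: False}
  {y: True, s: True, c: False}
  {y: True, c: True, s: True}
  {c: False, s: False, y: False}


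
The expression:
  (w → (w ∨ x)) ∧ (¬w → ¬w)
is always true.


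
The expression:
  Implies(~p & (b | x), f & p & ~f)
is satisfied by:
  {p: True, x: False, b: False}
  {b: True, p: True, x: False}
  {p: True, x: True, b: False}
  {b: True, p: True, x: True}
  {b: False, x: False, p: False}


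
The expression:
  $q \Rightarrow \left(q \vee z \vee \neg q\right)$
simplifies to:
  $\text{True}$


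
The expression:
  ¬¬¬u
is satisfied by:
  {u: False}


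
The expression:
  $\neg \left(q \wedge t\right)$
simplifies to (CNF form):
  $\neg q \vee \neg t$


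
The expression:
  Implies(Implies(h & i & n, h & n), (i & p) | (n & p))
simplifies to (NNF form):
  p & (i | n)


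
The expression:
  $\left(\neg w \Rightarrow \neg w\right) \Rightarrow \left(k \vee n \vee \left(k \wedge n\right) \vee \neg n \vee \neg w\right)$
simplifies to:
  $\text{True}$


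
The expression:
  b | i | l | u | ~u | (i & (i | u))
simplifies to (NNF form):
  True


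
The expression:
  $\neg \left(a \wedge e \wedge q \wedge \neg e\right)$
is always true.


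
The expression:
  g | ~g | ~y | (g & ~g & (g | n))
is always true.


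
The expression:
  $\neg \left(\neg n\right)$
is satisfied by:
  {n: True}


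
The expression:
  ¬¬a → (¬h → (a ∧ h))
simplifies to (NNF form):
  h ∨ ¬a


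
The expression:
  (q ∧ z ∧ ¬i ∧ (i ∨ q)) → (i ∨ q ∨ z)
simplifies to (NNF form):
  True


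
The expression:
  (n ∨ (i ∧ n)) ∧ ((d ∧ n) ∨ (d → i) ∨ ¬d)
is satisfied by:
  {n: True}


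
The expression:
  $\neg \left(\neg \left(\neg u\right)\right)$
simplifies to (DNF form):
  $\neg u$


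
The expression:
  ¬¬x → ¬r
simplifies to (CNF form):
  ¬r ∨ ¬x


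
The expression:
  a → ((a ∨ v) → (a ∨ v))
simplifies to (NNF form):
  True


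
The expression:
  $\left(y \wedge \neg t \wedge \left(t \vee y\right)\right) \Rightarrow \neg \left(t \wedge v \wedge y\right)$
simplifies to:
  $\text{True}$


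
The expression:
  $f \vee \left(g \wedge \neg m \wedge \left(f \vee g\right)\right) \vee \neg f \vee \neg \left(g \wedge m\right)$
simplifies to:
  $\text{True}$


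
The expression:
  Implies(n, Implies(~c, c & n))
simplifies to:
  c | ~n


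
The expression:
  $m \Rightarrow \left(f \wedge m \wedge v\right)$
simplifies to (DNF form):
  $\left(f \wedge v\right) \vee \neg m$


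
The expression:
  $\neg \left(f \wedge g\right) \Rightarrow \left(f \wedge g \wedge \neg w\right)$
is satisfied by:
  {g: True, f: True}


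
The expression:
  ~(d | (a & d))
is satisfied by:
  {d: False}


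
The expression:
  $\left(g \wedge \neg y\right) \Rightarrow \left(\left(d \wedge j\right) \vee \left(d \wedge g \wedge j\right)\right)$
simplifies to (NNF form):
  $y \vee \left(d \wedge j\right) \vee \neg g$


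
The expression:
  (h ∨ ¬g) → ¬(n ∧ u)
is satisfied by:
  {g: True, h: False, u: False, n: False}
  {g: False, h: False, u: False, n: False}
  {h: True, g: True, n: False, u: False}
  {h: True, n: False, g: False, u: False}
  {n: True, g: True, h: False, u: False}
  {n: True, g: False, h: False, u: False}
  {n: True, h: True, g: True, u: False}
  {n: True, h: True, g: False, u: False}
  {u: True, g: True, h: False, n: False}
  {u: True, g: False, h: False, n: False}
  {u: True, h: True, g: True, n: False}
  {u: True, h: True, g: False, n: False}
  {n: True, u: True, g: True, h: False}


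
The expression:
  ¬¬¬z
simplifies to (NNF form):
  ¬z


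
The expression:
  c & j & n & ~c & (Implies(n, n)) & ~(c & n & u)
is never true.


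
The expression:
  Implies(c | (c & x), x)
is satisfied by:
  {x: True, c: False}
  {c: False, x: False}
  {c: True, x: True}


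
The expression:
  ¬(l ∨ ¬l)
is never true.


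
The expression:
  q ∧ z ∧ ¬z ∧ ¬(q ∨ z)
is never true.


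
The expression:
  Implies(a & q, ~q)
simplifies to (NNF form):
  ~a | ~q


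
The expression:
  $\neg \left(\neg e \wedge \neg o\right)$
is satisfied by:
  {o: True, e: True}
  {o: True, e: False}
  {e: True, o: False}


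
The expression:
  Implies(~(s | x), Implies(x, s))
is always true.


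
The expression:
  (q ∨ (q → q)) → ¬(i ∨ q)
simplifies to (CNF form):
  ¬i ∧ ¬q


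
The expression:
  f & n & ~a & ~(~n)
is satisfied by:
  {f: True, n: True, a: False}


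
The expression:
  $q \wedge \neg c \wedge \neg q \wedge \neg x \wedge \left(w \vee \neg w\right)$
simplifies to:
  $\text{False}$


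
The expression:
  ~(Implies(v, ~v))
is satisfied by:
  {v: True}


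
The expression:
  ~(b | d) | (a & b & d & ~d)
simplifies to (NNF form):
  ~b & ~d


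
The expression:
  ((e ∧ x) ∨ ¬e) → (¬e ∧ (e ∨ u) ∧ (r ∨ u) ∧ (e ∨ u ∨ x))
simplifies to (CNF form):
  (e ∨ u) ∧ (e ∨ ¬e) ∧ (u ∨ ¬x) ∧ (¬e ∨ ¬x)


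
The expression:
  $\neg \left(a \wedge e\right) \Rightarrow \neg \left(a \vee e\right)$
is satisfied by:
  {e: False, a: False}
  {a: True, e: True}


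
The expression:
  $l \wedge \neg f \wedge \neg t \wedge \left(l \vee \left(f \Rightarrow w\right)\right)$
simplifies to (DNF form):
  $l \wedge \neg f \wedge \neg t$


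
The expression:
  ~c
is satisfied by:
  {c: False}


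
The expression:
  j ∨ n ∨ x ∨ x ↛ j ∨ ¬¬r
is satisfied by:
  {r: True, n: True, x: True, j: True}
  {r: True, n: True, x: True, j: False}
  {r: True, n: True, j: True, x: False}
  {r: True, n: True, j: False, x: False}
  {r: True, x: True, j: True, n: False}
  {r: True, x: True, j: False, n: False}
  {r: True, x: False, j: True, n: False}
  {r: True, x: False, j: False, n: False}
  {n: True, x: True, j: True, r: False}
  {n: True, x: True, j: False, r: False}
  {n: True, j: True, x: False, r: False}
  {n: True, j: False, x: False, r: False}
  {x: True, j: True, n: False, r: False}
  {x: True, n: False, j: False, r: False}
  {j: True, n: False, x: False, r: False}


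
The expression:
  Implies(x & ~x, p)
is always true.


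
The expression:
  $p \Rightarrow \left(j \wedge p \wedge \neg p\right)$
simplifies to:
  $\neg p$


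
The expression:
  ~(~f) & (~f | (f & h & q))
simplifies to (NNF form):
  f & h & q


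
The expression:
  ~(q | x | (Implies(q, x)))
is never true.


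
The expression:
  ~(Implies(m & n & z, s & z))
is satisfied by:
  {z: True, m: True, n: True, s: False}


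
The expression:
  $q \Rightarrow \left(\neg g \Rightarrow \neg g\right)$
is always true.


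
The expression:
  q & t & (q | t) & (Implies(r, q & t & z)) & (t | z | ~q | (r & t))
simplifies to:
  q & t & (z | ~r)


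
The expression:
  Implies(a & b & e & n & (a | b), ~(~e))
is always true.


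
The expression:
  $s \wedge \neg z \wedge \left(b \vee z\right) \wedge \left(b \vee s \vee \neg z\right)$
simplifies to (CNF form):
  $b \wedge s \wedge \neg z$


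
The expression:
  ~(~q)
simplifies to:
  q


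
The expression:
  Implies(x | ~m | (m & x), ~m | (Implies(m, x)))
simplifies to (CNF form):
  True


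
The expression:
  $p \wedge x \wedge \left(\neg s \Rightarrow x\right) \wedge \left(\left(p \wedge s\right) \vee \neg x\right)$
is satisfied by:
  {p: True, s: True, x: True}


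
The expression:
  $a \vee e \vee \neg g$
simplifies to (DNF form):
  $a \vee e \vee \neg g$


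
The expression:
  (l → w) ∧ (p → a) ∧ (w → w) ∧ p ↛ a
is never true.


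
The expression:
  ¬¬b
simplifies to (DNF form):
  b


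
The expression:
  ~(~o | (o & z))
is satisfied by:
  {o: True, z: False}


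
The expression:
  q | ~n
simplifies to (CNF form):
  q | ~n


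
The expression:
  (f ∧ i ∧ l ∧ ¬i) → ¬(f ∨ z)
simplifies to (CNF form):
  True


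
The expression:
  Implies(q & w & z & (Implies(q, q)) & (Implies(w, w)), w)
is always true.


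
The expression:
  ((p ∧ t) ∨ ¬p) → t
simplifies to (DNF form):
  p ∨ t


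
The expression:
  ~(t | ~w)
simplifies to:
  w & ~t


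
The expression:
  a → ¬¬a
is always true.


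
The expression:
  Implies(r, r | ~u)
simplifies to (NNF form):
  True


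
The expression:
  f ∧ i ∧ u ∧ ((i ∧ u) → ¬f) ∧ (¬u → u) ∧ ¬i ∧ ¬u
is never true.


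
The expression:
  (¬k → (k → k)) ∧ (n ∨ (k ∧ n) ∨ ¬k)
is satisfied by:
  {n: True, k: False}
  {k: False, n: False}
  {k: True, n: True}


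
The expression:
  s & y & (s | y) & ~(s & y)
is never true.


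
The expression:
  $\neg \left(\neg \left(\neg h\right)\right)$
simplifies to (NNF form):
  $\neg h$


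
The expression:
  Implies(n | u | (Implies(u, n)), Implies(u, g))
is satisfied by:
  {g: True, u: False}
  {u: False, g: False}
  {u: True, g: True}


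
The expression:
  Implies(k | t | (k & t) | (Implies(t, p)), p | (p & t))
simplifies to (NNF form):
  p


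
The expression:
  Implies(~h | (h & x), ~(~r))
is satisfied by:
  {r: True, h: True, x: False}
  {r: True, x: False, h: False}
  {r: True, h: True, x: True}
  {r: True, x: True, h: False}
  {h: True, x: False, r: False}


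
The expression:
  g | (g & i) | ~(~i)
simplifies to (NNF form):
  g | i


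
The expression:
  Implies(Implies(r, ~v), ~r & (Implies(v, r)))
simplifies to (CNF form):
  (r | ~r) & (r | ~v) & (v | ~r) & (v | ~v)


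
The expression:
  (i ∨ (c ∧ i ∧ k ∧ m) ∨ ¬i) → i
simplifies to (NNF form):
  i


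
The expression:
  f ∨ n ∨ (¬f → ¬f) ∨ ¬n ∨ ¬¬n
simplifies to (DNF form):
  True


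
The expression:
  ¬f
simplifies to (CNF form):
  ¬f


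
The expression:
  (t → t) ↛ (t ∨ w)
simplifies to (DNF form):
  ¬t ∧ ¬w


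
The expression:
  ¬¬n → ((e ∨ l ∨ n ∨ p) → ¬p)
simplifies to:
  ¬n ∨ ¬p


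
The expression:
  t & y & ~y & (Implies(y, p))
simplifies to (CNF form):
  False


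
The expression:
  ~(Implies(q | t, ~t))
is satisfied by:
  {t: True}


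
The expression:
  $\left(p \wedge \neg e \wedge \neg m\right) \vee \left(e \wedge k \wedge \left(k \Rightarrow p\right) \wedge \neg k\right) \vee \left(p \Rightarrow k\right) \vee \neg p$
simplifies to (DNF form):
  $k \vee \left(\neg e \wedge \neg m\right) \vee \neg p$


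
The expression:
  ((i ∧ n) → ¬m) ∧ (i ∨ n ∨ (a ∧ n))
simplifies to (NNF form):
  (i ∧ ¬n) ∨ (n ∧ ¬i) ∨ (n ∧ ¬m)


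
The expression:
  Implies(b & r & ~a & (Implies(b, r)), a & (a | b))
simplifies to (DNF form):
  a | ~b | ~r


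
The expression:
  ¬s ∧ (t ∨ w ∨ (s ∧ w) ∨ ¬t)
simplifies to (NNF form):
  ¬s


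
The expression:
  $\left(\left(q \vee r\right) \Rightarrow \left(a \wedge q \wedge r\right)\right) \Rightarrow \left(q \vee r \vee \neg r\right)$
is always true.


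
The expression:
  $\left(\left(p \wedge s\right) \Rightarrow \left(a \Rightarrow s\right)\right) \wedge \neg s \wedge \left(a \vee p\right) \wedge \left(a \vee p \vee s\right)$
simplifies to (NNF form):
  $\neg s \wedge \left(a \vee p\right)$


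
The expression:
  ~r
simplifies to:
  ~r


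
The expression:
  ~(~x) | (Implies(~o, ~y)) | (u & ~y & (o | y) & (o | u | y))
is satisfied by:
  {x: True, o: True, y: False}
  {x: True, o: False, y: False}
  {o: True, x: False, y: False}
  {x: False, o: False, y: False}
  {x: True, y: True, o: True}
  {x: True, y: True, o: False}
  {y: True, o: True, x: False}


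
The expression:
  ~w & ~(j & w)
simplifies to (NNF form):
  ~w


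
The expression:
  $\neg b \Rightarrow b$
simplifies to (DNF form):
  $b$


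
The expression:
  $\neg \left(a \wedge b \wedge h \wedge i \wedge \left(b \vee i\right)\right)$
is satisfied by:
  {h: False, a: False, i: False, b: False}
  {b: True, h: False, a: False, i: False}
  {i: True, h: False, a: False, b: False}
  {b: True, i: True, h: False, a: False}
  {a: True, b: False, h: False, i: False}
  {b: True, a: True, h: False, i: False}
  {i: True, a: True, b: False, h: False}
  {b: True, i: True, a: True, h: False}
  {h: True, i: False, a: False, b: False}
  {b: True, h: True, i: False, a: False}
  {i: True, h: True, b: False, a: False}
  {b: True, i: True, h: True, a: False}
  {a: True, h: True, i: False, b: False}
  {b: True, a: True, h: True, i: False}
  {i: True, a: True, h: True, b: False}


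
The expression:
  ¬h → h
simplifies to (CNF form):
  h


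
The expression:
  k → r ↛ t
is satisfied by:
  {r: True, t: False, k: False}
  {t: False, k: False, r: False}
  {r: True, t: True, k: False}
  {t: True, r: False, k: False}
  {k: True, r: True, t: False}


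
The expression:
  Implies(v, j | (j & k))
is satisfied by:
  {j: True, v: False}
  {v: False, j: False}
  {v: True, j: True}


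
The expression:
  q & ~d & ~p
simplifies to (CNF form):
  q & ~d & ~p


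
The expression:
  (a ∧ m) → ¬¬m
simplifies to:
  True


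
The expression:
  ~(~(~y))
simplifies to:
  ~y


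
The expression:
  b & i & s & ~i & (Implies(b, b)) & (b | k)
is never true.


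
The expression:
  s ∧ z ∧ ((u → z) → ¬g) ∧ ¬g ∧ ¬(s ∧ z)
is never true.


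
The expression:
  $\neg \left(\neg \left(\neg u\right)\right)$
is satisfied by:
  {u: False}


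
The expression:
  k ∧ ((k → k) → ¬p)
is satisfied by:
  {k: True, p: False}


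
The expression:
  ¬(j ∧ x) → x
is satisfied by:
  {x: True}


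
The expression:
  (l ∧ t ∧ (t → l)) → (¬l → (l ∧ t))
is always true.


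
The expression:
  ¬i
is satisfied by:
  {i: False}


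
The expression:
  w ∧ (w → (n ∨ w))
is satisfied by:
  {w: True}


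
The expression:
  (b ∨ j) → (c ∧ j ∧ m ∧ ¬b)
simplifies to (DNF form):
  (¬b ∧ ¬j) ∨ (c ∧ m ∧ ¬b) ∨ (c ∧ ¬b ∧ ¬j) ∨ (m ∧ ¬b ∧ ¬j)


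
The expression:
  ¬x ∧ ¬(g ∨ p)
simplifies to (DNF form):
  ¬g ∧ ¬p ∧ ¬x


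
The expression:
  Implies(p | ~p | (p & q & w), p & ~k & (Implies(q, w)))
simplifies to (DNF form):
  (p & w & ~k) | (p & ~k & ~q)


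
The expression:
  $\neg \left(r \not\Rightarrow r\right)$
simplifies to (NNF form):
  $\text{True}$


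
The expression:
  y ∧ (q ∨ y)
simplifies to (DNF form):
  y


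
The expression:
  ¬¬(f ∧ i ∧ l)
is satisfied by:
  {i: True, f: True, l: True}


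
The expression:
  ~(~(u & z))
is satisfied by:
  {z: True, u: True}


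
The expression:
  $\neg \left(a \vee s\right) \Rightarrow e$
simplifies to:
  $a \vee e \vee s$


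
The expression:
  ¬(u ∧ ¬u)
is always true.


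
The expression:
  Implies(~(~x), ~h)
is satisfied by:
  {h: False, x: False}
  {x: True, h: False}
  {h: True, x: False}


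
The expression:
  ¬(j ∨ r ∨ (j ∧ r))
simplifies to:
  ¬j ∧ ¬r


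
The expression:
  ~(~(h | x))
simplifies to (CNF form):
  h | x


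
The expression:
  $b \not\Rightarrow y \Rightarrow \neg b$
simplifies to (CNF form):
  $y \vee \neg b$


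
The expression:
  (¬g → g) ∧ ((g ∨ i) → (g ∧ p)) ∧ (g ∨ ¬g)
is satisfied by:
  {p: True, g: True}


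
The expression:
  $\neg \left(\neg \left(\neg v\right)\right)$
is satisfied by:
  {v: False}


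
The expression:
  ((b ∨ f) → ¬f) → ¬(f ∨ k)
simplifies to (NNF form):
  f ∨ ¬k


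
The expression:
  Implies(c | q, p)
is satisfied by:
  {p: True, q: False, c: False}
  {p: True, c: True, q: False}
  {p: True, q: True, c: False}
  {p: True, c: True, q: True}
  {c: False, q: False, p: False}


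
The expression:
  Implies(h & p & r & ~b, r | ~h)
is always true.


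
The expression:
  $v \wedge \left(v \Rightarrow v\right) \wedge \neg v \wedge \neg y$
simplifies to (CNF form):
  $\text{False}$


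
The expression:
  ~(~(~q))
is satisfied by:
  {q: False}


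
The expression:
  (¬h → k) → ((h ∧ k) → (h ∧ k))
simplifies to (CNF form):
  True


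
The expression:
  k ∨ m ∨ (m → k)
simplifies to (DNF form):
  True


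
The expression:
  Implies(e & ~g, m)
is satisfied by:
  {m: True, g: True, e: False}
  {m: True, g: False, e: False}
  {g: True, m: False, e: False}
  {m: False, g: False, e: False}
  {m: True, e: True, g: True}
  {m: True, e: True, g: False}
  {e: True, g: True, m: False}


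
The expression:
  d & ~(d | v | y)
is never true.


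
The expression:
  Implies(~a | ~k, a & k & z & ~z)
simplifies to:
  a & k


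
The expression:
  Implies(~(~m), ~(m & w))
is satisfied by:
  {w: False, m: False}
  {m: True, w: False}
  {w: True, m: False}


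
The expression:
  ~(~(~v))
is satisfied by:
  {v: False}


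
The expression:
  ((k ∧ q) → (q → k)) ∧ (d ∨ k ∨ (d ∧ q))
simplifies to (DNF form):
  d ∨ k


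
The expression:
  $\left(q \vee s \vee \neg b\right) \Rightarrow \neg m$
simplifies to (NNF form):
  $\left(b \wedge \neg q \wedge \neg s\right) \vee \neg m$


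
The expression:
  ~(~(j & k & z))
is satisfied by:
  {z: True, j: True, k: True}


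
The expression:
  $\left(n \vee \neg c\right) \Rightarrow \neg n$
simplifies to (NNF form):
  $\neg n$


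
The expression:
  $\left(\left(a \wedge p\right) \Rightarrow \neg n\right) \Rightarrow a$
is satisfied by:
  {a: True}


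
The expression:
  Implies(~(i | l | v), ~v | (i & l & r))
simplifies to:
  True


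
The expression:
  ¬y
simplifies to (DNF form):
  ¬y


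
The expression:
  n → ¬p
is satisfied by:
  {p: False, n: False}
  {n: True, p: False}
  {p: True, n: False}


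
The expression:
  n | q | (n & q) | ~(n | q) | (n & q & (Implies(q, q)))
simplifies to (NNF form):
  True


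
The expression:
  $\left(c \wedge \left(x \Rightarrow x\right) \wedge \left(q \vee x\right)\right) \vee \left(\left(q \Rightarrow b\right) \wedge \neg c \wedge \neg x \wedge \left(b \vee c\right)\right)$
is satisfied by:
  {x: True, q: True, c: True, b: True}
  {x: True, q: True, c: True, b: False}
  {x: True, c: True, b: True, q: False}
  {x: True, c: True, b: False, q: False}
  {q: True, c: True, b: True, x: False}
  {q: True, c: True, b: False, x: False}
  {q: True, b: True, c: False, x: False}
  {b: True, q: False, c: False, x: False}


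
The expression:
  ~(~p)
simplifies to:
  p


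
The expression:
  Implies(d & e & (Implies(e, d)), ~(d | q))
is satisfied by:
  {e: False, d: False}
  {d: True, e: False}
  {e: True, d: False}


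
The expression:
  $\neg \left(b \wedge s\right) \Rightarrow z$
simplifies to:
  $z \vee \left(b \wedge s\right)$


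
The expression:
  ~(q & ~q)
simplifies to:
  True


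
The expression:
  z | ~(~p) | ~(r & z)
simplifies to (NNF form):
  True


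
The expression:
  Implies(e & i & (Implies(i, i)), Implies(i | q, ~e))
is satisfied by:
  {e: False, i: False}
  {i: True, e: False}
  {e: True, i: False}


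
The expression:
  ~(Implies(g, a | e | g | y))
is never true.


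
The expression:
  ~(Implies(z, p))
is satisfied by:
  {z: True, p: False}


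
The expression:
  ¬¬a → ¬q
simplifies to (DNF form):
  ¬a ∨ ¬q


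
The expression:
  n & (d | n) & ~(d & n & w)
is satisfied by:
  {n: True, w: False, d: False}
  {d: True, n: True, w: False}
  {w: True, n: True, d: False}


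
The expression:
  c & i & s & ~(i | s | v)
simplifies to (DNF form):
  False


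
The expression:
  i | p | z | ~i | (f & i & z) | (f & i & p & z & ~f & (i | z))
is always true.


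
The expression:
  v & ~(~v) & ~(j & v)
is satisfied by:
  {v: True, j: False}


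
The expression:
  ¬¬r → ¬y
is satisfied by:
  {y: False, r: False}
  {r: True, y: False}
  {y: True, r: False}


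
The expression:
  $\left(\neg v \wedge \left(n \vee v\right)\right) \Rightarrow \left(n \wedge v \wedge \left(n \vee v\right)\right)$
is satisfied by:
  {v: True, n: False}
  {n: False, v: False}
  {n: True, v: True}


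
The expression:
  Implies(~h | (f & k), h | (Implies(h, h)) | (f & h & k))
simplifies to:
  True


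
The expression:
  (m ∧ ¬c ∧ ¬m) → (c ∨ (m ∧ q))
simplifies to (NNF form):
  True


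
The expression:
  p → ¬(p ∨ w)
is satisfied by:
  {p: False}


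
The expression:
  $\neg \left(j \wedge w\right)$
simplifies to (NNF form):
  $\neg j \vee \neg w$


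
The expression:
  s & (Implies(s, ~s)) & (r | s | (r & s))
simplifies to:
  False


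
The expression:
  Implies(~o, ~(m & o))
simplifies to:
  True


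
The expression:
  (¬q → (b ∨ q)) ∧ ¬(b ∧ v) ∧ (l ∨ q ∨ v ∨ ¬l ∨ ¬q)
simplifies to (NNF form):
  (b ∧ ¬v) ∨ (q ∧ ¬b)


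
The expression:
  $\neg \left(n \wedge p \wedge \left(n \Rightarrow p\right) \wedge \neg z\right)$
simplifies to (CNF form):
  $z \vee \neg n \vee \neg p$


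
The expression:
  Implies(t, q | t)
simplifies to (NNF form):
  True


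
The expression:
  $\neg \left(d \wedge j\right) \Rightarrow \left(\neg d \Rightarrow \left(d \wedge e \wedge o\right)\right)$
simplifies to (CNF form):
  $d$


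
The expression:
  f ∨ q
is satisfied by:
  {q: True, f: True}
  {q: True, f: False}
  {f: True, q: False}


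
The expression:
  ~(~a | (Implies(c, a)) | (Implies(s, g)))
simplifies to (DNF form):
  False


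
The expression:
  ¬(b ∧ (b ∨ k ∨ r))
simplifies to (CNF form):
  ¬b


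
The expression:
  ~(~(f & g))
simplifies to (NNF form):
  f & g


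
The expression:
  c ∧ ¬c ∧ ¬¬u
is never true.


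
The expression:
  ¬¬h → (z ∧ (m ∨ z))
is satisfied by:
  {z: True, h: False}
  {h: False, z: False}
  {h: True, z: True}


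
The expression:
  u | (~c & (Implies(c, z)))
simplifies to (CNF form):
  u | ~c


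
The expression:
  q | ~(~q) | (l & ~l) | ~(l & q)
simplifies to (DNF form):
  True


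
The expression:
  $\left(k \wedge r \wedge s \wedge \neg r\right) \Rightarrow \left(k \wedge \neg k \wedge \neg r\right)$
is always true.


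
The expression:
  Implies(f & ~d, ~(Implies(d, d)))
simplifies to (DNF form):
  d | ~f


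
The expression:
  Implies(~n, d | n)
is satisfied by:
  {n: True, d: True}
  {n: True, d: False}
  {d: True, n: False}


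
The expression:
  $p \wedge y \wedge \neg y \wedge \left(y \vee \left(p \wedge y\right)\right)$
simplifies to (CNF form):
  $\text{False}$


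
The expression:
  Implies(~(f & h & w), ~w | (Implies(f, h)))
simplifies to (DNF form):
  h | ~f | ~w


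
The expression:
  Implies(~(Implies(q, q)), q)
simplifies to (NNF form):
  True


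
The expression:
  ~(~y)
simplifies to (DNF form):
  y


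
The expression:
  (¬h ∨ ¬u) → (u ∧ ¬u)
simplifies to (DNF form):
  h ∧ u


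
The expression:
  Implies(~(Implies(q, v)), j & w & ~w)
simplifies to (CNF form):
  v | ~q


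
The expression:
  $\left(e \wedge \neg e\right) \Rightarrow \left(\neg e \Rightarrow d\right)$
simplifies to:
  $\text{True}$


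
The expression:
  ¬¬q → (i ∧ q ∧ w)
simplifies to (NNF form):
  (i ∧ w) ∨ ¬q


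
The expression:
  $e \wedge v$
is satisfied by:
  {e: True, v: True}


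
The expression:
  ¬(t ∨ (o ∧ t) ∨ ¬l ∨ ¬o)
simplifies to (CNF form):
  l ∧ o ∧ ¬t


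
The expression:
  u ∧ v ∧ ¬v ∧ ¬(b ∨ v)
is never true.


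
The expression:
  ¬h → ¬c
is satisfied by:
  {h: True, c: False}
  {c: False, h: False}
  {c: True, h: True}


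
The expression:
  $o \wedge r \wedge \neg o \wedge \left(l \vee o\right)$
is never true.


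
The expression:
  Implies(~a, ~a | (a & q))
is always true.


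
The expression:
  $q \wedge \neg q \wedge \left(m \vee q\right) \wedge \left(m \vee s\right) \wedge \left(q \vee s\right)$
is never true.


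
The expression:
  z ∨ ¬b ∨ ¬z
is always true.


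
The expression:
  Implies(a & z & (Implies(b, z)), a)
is always true.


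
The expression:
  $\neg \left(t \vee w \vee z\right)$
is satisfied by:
  {w: False, t: False, z: False}


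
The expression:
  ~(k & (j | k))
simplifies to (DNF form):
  ~k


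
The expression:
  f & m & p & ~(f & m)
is never true.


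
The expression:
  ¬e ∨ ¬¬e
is always true.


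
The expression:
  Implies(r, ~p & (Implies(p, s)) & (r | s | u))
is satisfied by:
  {p: False, r: False}
  {r: True, p: False}
  {p: True, r: False}


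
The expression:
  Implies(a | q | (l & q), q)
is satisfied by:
  {q: True, a: False}
  {a: False, q: False}
  {a: True, q: True}


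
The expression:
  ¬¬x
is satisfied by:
  {x: True}


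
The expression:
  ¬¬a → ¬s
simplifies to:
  ¬a ∨ ¬s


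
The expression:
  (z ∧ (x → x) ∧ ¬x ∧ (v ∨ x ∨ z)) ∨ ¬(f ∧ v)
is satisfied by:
  {z: True, x: False, v: False, f: False}
  {z: False, x: False, v: False, f: False}
  {z: True, x: True, v: False, f: False}
  {x: True, z: False, v: False, f: False}
  {f: True, z: True, x: False, v: False}
  {f: True, z: False, x: False, v: False}
  {f: True, z: True, x: True, v: False}
  {f: True, x: True, z: False, v: False}
  {v: True, z: True, f: False, x: False}
  {v: True, f: False, x: False, z: False}
  {z: True, v: True, x: True, f: False}
  {v: True, x: True, f: False, z: False}
  {z: True, v: True, f: True, x: False}


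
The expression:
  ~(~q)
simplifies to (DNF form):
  q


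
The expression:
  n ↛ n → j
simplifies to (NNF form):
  True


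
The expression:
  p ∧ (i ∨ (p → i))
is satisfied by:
  {i: True, p: True}


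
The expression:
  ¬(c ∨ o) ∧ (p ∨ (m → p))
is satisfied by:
  {p: True, o: False, m: False, c: False}
  {p: False, o: False, m: False, c: False}
  {p: True, m: True, o: False, c: False}


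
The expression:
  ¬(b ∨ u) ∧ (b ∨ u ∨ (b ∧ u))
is never true.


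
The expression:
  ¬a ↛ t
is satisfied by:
  {t: False, a: False}


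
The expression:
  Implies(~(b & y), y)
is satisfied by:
  {y: True}


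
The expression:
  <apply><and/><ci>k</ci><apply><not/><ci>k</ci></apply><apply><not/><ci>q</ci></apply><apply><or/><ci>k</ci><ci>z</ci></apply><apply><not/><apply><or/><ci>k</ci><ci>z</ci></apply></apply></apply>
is never true.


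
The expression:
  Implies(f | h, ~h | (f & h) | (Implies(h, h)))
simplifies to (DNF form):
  True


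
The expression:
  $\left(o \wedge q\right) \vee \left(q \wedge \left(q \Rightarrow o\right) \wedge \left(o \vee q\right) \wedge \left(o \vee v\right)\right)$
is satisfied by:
  {o: True, q: True}


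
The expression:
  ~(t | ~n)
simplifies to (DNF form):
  n & ~t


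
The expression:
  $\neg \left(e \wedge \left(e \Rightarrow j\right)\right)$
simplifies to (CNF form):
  $\neg e \vee \neg j$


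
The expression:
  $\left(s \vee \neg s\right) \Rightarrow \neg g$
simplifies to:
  $\neg g$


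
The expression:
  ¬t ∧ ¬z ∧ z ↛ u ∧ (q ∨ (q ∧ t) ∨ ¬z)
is never true.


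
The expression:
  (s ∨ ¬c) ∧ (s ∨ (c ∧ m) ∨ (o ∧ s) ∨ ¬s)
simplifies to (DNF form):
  s ∨ ¬c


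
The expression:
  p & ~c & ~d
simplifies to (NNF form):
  p & ~c & ~d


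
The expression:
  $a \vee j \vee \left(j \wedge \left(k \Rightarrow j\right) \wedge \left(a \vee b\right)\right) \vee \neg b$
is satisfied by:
  {a: True, j: True, b: False}
  {a: True, j: False, b: False}
  {j: True, a: False, b: False}
  {a: False, j: False, b: False}
  {a: True, b: True, j: True}
  {a: True, b: True, j: False}
  {b: True, j: True, a: False}


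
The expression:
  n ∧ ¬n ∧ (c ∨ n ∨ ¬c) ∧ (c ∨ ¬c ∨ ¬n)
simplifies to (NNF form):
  False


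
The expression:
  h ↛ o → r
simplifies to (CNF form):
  o ∨ r ∨ ¬h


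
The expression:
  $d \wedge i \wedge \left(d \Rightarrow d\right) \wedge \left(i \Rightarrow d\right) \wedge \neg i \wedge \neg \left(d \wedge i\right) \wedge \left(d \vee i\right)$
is never true.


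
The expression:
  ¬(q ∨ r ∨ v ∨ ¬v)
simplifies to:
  False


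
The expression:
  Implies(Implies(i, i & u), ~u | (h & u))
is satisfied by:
  {h: True, u: False}
  {u: False, h: False}
  {u: True, h: True}


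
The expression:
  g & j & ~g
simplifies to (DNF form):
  False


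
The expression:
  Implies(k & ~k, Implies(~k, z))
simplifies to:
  True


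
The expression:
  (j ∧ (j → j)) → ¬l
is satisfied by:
  {l: False, j: False}
  {j: True, l: False}
  {l: True, j: False}


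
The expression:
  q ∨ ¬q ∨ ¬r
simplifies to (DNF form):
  True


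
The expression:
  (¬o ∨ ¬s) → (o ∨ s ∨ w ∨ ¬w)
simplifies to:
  True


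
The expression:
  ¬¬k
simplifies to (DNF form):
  k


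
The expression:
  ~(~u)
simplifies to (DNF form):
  u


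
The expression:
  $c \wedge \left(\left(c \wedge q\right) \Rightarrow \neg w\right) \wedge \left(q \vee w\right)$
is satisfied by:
  {c: True, q: True, w: False}
  {c: True, w: True, q: False}


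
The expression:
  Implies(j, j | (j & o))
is always true.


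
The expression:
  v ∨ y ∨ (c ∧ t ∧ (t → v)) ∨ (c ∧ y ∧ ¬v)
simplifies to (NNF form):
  v ∨ y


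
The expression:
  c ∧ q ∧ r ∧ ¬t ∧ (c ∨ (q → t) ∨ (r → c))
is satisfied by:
  {r: True, c: True, q: True, t: False}


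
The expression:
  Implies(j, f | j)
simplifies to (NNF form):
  True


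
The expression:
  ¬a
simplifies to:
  ¬a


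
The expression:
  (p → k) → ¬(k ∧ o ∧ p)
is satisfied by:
  {p: False, k: False, o: False}
  {o: True, p: False, k: False}
  {k: True, p: False, o: False}
  {o: True, k: True, p: False}
  {p: True, o: False, k: False}
  {o: True, p: True, k: False}
  {k: True, p: True, o: False}


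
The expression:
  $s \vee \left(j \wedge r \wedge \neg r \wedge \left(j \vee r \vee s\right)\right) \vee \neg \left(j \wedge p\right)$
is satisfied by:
  {s: True, p: False, j: False}
  {p: False, j: False, s: False}
  {j: True, s: True, p: False}
  {j: True, p: False, s: False}
  {s: True, p: True, j: False}
  {p: True, s: False, j: False}
  {j: True, p: True, s: True}


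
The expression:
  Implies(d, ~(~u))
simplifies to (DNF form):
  u | ~d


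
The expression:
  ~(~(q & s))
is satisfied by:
  {s: True, q: True}


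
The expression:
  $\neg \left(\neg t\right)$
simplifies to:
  $t$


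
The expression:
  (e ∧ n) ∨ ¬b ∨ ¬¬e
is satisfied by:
  {e: True, b: False}
  {b: False, e: False}
  {b: True, e: True}


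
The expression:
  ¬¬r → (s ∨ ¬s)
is always true.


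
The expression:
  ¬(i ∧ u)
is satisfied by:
  {u: False, i: False}
  {i: True, u: False}
  {u: True, i: False}


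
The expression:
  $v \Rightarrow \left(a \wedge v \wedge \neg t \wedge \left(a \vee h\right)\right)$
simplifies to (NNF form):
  $\left(a \wedge \neg t\right) \vee \neg v$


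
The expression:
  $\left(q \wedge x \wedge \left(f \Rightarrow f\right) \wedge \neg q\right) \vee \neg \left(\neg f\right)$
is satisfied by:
  {f: True}


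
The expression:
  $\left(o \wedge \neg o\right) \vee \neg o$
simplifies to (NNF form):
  $\neg o$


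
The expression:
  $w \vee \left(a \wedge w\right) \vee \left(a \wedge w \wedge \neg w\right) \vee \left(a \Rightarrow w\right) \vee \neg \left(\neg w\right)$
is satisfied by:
  {w: True, a: False}
  {a: False, w: False}
  {a: True, w: True}


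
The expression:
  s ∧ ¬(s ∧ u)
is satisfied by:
  {s: True, u: False}


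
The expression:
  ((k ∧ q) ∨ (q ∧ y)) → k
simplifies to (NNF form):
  k ∨ ¬q ∨ ¬y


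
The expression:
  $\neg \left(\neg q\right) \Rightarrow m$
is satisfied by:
  {m: True, q: False}
  {q: False, m: False}
  {q: True, m: True}


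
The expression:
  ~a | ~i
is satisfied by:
  {a: False, i: False}
  {i: True, a: False}
  {a: True, i: False}


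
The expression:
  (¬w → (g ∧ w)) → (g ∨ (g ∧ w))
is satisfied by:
  {g: True, w: False}
  {w: False, g: False}
  {w: True, g: True}


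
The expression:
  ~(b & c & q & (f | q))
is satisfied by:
  {c: False, q: False, b: False}
  {b: True, c: False, q: False}
  {q: True, c: False, b: False}
  {b: True, q: True, c: False}
  {c: True, b: False, q: False}
  {b: True, c: True, q: False}
  {q: True, c: True, b: False}


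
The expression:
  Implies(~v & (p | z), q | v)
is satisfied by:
  {q: True, v: True, p: False, z: False}
  {z: True, q: True, v: True, p: False}
  {q: True, v: True, p: True, z: False}
  {z: True, q: True, v: True, p: True}
  {q: True, p: False, v: False, z: False}
  {q: True, z: True, p: False, v: False}
  {q: True, p: True, v: False, z: False}
  {q: True, z: True, p: True, v: False}
  {v: True, z: False, p: False, q: False}
  {z: True, v: True, p: False, q: False}
  {v: True, p: True, z: False, q: False}
  {z: True, v: True, p: True, q: False}
  {z: False, p: False, v: False, q: False}


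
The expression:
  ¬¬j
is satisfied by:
  {j: True}


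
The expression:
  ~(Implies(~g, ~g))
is never true.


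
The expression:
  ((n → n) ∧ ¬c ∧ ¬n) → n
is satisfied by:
  {n: True, c: True}
  {n: True, c: False}
  {c: True, n: False}


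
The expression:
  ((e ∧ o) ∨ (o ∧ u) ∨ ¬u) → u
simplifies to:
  u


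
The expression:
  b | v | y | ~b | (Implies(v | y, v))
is always true.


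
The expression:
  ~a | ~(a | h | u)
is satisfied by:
  {a: False}


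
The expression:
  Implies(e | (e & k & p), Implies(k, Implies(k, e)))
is always true.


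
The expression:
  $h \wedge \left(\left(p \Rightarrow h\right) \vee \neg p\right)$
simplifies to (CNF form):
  $h$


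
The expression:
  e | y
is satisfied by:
  {y: True, e: True}
  {y: True, e: False}
  {e: True, y: False}


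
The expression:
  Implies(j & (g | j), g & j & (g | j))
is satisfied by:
  {g: True, j: False}
  {j: False, g: False}
  {j: True, g: True}


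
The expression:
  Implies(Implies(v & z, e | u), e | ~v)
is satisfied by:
  {z: True, e: True, u: False, v: False}
  {e: True, u: False, v: False, z: False}
  {z: True, e: True, u: True, v: False}
  {e: True, u: True, v: False, z: False}
  {z: True, u: False, v: False, e: False}
  {z: False, u: False, v: False, e: False}
  {z: True, u: True, v: False, e: False}
  {u: True, z: False, v: False, e: False}
  {z: True, v: True, e: True, u: False}
  {v: True, e: True, z: False, u: False}
  {z: True, v: True, e: True, u: True}
  {v: True, e: True, u: True, z: False}
  {v: True, z: True, e: False, u: False}


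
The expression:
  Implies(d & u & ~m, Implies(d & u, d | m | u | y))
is always true.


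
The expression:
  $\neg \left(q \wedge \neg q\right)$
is always true.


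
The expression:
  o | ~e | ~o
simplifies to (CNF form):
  True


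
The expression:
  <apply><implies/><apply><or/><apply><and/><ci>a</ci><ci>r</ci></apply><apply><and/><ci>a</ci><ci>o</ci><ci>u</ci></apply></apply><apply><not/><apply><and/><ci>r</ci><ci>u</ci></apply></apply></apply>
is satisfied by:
  {u: False, a: False, r: False}
  {r: True, u: False, a: False}
  {a: True, u: False, r: False}
  {r: True, a: True, u: False}
  {u: True, r: False, a: False}
  {r: True, u: True, a: False}
  {a: True, u: True, r: False}


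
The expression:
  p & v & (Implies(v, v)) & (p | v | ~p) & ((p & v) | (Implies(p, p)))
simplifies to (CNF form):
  p & v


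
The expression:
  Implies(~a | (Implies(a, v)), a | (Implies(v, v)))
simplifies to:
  True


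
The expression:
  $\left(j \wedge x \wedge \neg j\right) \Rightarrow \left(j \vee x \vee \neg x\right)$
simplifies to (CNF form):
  $\text{True}$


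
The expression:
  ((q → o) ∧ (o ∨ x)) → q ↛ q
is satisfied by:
  {q: True, o: False, x: False}
  {o: False, x: False, q: False}
  {x: True, q: True, o: False}


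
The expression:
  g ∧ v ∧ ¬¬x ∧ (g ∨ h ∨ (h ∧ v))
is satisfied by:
  {x: True, g: True, v: True}


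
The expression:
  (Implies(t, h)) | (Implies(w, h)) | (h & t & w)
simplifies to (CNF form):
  h | ~t | ~w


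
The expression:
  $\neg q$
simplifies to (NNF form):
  $\neg q$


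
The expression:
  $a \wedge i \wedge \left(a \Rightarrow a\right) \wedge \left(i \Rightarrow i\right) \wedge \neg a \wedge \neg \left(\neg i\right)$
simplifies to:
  $\text{False}$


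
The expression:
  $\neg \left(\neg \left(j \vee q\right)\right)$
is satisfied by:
  {q: True, j: True}
  {q: True, j: False}
  {j: True, q: False}


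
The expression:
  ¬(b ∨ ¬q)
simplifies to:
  q ∧ ¬b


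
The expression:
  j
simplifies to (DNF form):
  j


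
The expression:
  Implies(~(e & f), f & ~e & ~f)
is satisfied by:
  {e: True, f: True}


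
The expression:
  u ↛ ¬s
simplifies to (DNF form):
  s ∧ u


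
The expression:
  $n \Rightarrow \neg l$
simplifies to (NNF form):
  $\neg l \vee \neg n$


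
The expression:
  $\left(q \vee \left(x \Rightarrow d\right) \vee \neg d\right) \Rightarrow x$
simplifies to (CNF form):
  $x$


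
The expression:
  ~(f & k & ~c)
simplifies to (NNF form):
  c | ~f | ~k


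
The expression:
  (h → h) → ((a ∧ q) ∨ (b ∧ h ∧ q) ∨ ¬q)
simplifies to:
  a ∨ (b ∧ h) ∨ ¬q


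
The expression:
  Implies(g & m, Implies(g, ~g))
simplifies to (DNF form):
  ~g | ~m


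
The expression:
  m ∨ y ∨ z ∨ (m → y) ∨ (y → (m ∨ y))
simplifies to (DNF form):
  True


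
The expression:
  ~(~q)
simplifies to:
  q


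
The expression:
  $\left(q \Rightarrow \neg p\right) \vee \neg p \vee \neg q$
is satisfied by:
  {p: False, q: False}
  {q: True, p: False}
  {p: True, q: False}


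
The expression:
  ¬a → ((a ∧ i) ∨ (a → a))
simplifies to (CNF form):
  True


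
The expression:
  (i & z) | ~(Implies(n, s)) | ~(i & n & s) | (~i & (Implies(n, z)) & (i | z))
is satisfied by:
  {z: True, s: False, n: False, i: False}
  {i: False, s: False, z: False, n: False}
  {i: True, z: True, s: False, n: False}
  {i: True, s: False, z: False, n: False}
  {n: True, z: True, i: False, s: False}
  {n: True, i: False, s: False, z: False}
  {n: True, i: True, z: True, s: False}
  {n: True, i: True, s: False, z: False}
  {z: True, s: True, n: False, i: False}
  {s: True, n: False, z: False, i: False}
  {i: True, s: True, z: True, n: False}
  {i: True, s: True, n: False, z: False}
  {z: True, s: True, n: True, i: False}
  {s: True, n: True, i: False, z: False}
  {i: True, s: True, n: True, z: True}
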